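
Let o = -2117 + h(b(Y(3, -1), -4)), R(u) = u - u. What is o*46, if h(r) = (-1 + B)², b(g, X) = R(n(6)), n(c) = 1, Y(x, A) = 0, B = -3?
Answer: -96646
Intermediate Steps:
R(u) = 0
b(g, X) = 0
h(r) = 16 (h(r) = (-1 - 3)² = (-4)² = 16)
o = -2101 (o = -2117 + 16 = -2101)
o*46 = -2101*46 = -96646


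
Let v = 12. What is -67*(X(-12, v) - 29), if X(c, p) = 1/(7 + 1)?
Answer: 15477/8 ≈ 1934.6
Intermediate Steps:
X(c, p) = ⅛ (X(c, p) = 1/8 = ⅛)
-67*(X(-12, v) - 29) = -67*(⅛ - 29) = -67*(-231/8) = 15477/8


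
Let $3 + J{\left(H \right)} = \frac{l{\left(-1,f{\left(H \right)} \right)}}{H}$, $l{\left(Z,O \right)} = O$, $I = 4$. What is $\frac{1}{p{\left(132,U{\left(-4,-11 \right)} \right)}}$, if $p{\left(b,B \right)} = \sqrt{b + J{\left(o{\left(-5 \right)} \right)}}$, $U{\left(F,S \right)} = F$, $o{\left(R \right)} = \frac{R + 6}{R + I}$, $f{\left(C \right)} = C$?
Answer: $\frac{\sqrt{130}}{130} \approx 0.087706$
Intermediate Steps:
$o{\left(R \right)} = \frac{6 + R}{4 + R}$ ($o{\left(R \right)} = \frac{R + 6}{R + 4} = \frac{6 + R}{4 + R}$)
$J{\left(H \right)} = -2$ ($J{\left(H \right)} = -3 + \frac{H}{H} = -3 + 1 = -2$)
$p{\left(b,B \right)} = \sqrt{-2 + b}$ ($p{\left(b,B \right)} = \sqrt{b - 2} = \sqrt{-2 + b}$)
$\frac{1}{p{\left(132,U{\left(-4,-11 \right)} \right)}} = \frac{1}{\sqrt{-2 + 132}} = \frac{1}{\sqrt{130}} = \frac{\sqrt{130}}{130}$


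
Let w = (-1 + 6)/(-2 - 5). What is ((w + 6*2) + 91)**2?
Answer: 512656/49 ≈ 10462.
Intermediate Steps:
w = -5/7 (w = 5/(-7) = 5*(-1/7) = -5/7 ≈ -0.71429)
((w + 6*2) + 91)**2 = ((-5/7 + 6*2) + 91)**2 = ((-5/7 + 12) + 91)**2 = (79/7 + 91)**2 = (716/7)**2 = 512656/49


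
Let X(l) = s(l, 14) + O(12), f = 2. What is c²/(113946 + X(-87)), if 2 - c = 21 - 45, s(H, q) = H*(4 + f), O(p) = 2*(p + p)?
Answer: 169/28368 ≈ 0.0059574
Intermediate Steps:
O(p) = 4*p (O(p) = 2*(2*p) = 4*p)
s(H, q) = 6*H (s(H, q) = H*(4 + 2) = H*6 = 6*H)
c = 26 (c = 2 - (21 - 45) = 2 - 1*(-24) = 2 + 24 = 26)
X(l) = 48 + 6*l (X(l) = 6*l + 4*12 = 6*l + 48 = 48 + 6*l)
c²/(113946 + X(-87)) = 26²/(113946 + (48 + 6*(-87))) = 676/(113946 + (48 - 522)) = 676/(113946 - 474) = 676/113472 = 676*(1/113472) = 169/28368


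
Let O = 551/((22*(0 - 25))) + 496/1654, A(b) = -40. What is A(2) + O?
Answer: -18513277/454850 ≈ -40.702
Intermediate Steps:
O = -319277/454850 (O = 551/((22*(-25))) + 496*(1/1654) = 551/(-550) + 248/827 = 551*(-1/550) + 248/827 = -551/550 + 248/827 = -319277/454850 ≈ -0.70194)
A(2) + O = -40 - 319277/454850 = -18513277/454850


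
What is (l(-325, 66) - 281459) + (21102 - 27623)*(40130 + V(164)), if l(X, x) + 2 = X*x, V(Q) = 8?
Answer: -262042809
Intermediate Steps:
l(X, x) = -2 + X*x
(l(-325, 66) - 281459) + (21102 - 27623)*(40130 + V(164)) = ((-2 - 325*66) - 281459) + (21102 - 27623)*(40130 + 8) = ((-2 - 21450) - 281459) - 6521*40138 = (-21452 - 281459) - 261739898 = -302911 - 261739898 = -262042809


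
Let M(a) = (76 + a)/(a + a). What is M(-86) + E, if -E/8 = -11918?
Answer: 8199589/86 ≈ 95344.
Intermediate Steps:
E = 95344 (E = -8*(-11918) = 95344)
M(a) = (76 + a)/(2*a) (M(a) = (76 + a)/((2*a)) = (76 + a)*(1/(2*a)) = (76 + a)/(2*a))
M(-86) + E = (1/2)*(76 - 86)/(-86) + 95344 = (1/2)*(-1/86)*(-10) + 95344 = 5/86 + 95344 = 8199589/86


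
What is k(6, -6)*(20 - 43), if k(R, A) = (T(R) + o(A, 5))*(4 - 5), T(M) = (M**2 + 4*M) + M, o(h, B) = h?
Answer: 1380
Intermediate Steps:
T(M) = M**2 + 5*M
k(R, A) = -A - R*(5 + R) (k(R, A) = (R*(5 + R) + A)*(4 - 5) = (A + R*(5 + R))*(-1) = -A - R*(5 + R))
k(6, -6)*(20 - 43) = (-1*(-6) - 1*6*(5 + 6))*(20 - 43) = (6 - 1*6*11)*(-23) = (6 - 66)*(-23) = -60*(-23) = 1380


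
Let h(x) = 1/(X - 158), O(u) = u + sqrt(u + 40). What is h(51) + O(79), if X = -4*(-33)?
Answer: 2053/26 + sqrt(119) ≈ 89.870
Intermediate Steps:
X = 132
O(u) = u + sqrt(40 + u)
h(x) = -1/26 (h(x) = 1/(132 - 158) = 1/(-26) = -1/26)
h(51) + O(79) = -1/26 + (79 + sqrt(40 + 79)) = -1/26 + (79 + sqrt(119)) = 2053/26 + sqrt(119)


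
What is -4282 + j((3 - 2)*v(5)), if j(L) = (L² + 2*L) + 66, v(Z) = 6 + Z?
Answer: -4073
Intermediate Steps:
j(L) = 66 + L² + 2*L
-4282 + j((3 - 2)*v(5)) = -4282 + (66 + ((3 - 2)*(6 + 5))² + 2*((3 - 2)*(6 + 5))) = -4282 + (66 + (1*11)² + 2*(1*11)) = -4282 + (66 + 11² + 2*11) = -4282 + (66 + 121 + 22) = -4282 + 209 = -4073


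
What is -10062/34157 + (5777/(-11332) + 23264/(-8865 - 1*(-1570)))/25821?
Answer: -7162738820782457/24303195741075060 ≈ -0.29472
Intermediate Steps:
-10062/34157 + (5777/(-11332) + 23264/(-8865 - 1*(-1570)))/25821 = -10062*1/34157 + (5777*(-1/11332) + 23264/(-8865 + 1570))*(1/25821) = -10062/34157 + (-5777/11332 + 23264/(-7295))*(1/25821) = -10062/34157 + (-5777/11332 + 23264*(-1/7295))*(1/25821) = -10062/34157 + (-5777/11332 - 23264/7295)*(1/25821) = -10062/34157 - 305770863/82666940*1/25821 = -10062/34157 - 101923621/711514352580 = -7162738820782457/24303195741075060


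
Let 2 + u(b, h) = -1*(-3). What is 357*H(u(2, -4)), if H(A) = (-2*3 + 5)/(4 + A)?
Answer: -357/5 ≈ -71.400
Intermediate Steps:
u(b, h) = 1 (u(b, h) = -2 - 1*(-3) = -2 + 3 = 1)
H(A) = -1/(4 + A) (H(A) = (-6 + 5)/(4 + A) = -1/(4 + A))
357*H(u(2, -4)) = 357*(-1/(4 + 1)) = 357*(-1/5) = 357*(-1*⅕) = 357*(-⅕) = -357/5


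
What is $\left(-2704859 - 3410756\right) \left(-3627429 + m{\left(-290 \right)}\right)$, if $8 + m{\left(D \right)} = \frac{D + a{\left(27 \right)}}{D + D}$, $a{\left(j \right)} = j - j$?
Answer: $\frac{44368010141895}{2} \approx 2.2184 \cdot 10^{13}$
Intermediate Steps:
$a{\left(j \right)} = 0$
$m{\left(D \right)} = - \frac{15}{2}$ ($m{\left(D \right)} = -8 + \frac{D + 0}{D + D} = -8 + \frac{D}{2 D} = -8 + D \frac{1}{2 D} = -8 + \frac{1}{2} = - \frac{15}{2}$)
$\left(-2704859 - 3410756\right) \left(-3627429 + m{\left(-290 \right)}\right) = \left(-2704859 - 3410756\right) \left(-3627429 - \frac{15}{2}\right) = \left(-6115615\right) \left(- \frac{7254873}{2}\right) = \frac{44368010141895}{2}$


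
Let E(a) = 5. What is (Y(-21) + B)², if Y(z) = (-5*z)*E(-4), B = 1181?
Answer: 2910436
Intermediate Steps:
Y(z) = -25*z (Y(z) = -5*z*5 = -25*z)
(Y(-21) + B)² = (-25*(-21) + 1181)² = (525 + 1181)² = 1706² = 2910436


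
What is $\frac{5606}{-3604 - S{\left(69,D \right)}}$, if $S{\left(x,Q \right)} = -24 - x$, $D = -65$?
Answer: $- \frac{5606}{3511} \approx -1.5967$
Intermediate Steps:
$\frac{5606}{-3604 - S{\left(69,D \right)}} = \frac{5606}{-3604 - \left(-24 - 69\right)} = \frac{5606}{-3604 - -93} = \frac{5606}{-3604 + 93} = \frac{5606}{-3511} = 5606 \left(- \frac{1}{3511}\right) = - \frac{5606}{3511}$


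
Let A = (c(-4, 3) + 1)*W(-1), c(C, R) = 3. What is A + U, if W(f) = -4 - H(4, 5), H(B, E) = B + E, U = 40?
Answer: -12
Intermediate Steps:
W(f) = -13 (W(f) = -4 - (4 + 5) = -4 - 1*9 = -4 - 9 = -13)
A = -52 (A = (3 + 1)*(-13) = 4*(-13) = -52)
A + U = -52 + 40 = -12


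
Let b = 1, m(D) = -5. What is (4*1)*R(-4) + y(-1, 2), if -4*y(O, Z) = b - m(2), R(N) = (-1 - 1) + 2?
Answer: -3/2 ≈ -1.5000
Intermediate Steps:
R(N) = 0 (R(N) = -2 + 2 = 0)
y(O, Z) = -3/2 (y(O, Z) = -(1 - 1*(-5))/4 = -(1 + 5)/4 = -1/4*6 = -3/2)
(4*1)*R(-4) + y(-1, 2) = (4*1)*0 - 3/2 = 4*0 - 3/2 = 0 - 3/2 = -3/2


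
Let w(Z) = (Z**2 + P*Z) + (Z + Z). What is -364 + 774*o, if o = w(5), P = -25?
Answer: -70024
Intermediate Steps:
w(Z) = Z**2 - 23*Z (w(Z) = (Z**2 - 25*Z) + (Z + Z) = (Z**2 - 25*Z) + 2*Z = Z**2 - 23*Z)
o = -90 (o = 5*(-23 + 5) = 5*(-18) = -90)
-364 + 774*o = -364 + 774*(-90) = -364 - 69660 = -70024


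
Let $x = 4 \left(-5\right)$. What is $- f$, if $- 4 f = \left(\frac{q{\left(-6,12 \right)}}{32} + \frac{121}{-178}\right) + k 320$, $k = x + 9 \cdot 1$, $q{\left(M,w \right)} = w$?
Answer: $- \frac{2506457}{2848} \approx -880.08$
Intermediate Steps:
$x = -20$
$k = -11$ ($k = -20 + 9 \cdot 1 = -20 + 9 = -11$)
$f = \frac{2506457}{2848}$ ($f = - \frac{\left(\frac{12}{32} + \frac{121}{-178}\right) - 3520}{4} = - \frac{\left(12 \cdot \frac{1}{32} + 121 \left(- \frac{1}{178}\right)\right) - 3520}{4} = - \frac{\left(\frac{3}{8} - \frac{121}{178}\right) - 3520}{4} = - \frac{- \frac{217}{712} - 3520}{4} = \left(- \frac{1}{4}\right) \left(- \frac{2506457}{712}\right) = \frac{2506457}{2848} \approx 880.08$)
$- f = \left(-1\right) \frac{2506457}{2848} = - \frac{2506457}{2848}$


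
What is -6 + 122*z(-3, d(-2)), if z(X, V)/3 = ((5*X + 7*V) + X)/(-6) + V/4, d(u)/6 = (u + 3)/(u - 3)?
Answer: 7473/5 ≈ 1494.6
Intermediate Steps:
d(u) = 6*(3 + u)/(-3 + u) (d(u) = 6*((u + 3)/(u - 3)) = 6*((3 + u)/(-3 + u)) = 6*(3 + u)/(-3 + u))
z(X, V) = -3*X - 11*V/4 (z(X, V) = 3*(((5*X + 7*V) + X)/(-6) + V/4) = 3*((6*X + 7*V)*(-1/6) + V*(1/4)) = 3*((-X - 7*V/6) + V/4) = 3*(-X - 11*V/12) = -3*X - 11*V/4)
-6 + 122*z(-3, d(-2)) = -6 + 122*(-3*(-3) - 33*(3 - 2)/(2*(-3 - 2))) = -6 + 122*(9 - 33/(2*(-5))) = -6 + 122*(9 - 33*(-1)/(2*5)) = -6 + 122*(9 - 11/4*(-6/5)) = -6 + 122*(9 + 33/10) = -6 + 122*(123/10) = -6 + 7503/5 = 7473/5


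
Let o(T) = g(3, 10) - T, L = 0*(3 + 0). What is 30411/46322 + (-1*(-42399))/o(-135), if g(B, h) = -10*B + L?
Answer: 93676173/231610 ≈ 404.46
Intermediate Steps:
L = 0 (L = 0*3 = 0)
g(B, h) = -10*B (g(B, h) = -10*B + 0 = -10*B)
o(T) = -30 - T (o(T) = -10*3 - T = -30 - T)
30411/46322 + (-1*(-42399))/o(-135) = 30411/46322 + (-1*(-42399))/(-30 - 1*(-135)) = 30411*(1/46322) + 42399/(-30 + 135) = 30411/46322 + 42399/105 = 30411/46322 + 42399*(1/105) = 30411/46322 + 2019/5 = 93676173/231610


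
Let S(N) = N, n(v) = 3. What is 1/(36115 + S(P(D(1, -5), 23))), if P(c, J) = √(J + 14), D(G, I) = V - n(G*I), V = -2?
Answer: 36115/1304293188 - √37/1304293188 ≈ 2.7685e-5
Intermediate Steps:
D(G, I) = -5 (D(G, I) = -2 - 1*3 = -2 - 3 = -5)
P(c, J) = √(14 + J)
1/(36115 + S(P(D(1, -5), 23))) = 1/(36115 + √(14 + 23)) = 1/(36115 + √37)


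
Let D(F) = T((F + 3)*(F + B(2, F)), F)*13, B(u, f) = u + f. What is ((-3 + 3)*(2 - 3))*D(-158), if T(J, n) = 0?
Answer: 0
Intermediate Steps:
B(u, f) = f + u
D(F) = 0 (D(F) = 0*13 = 0)
((-3 + 3)*(2 - 3))*D(-158) = ((-3 + 3)*(2 - 3))*0 = (0*(-1))*0 = 0*0 = 0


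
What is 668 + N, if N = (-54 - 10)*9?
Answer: 92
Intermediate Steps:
N = -576 (N = -64*9 = -576)
668 + N = 668 - 576 = 92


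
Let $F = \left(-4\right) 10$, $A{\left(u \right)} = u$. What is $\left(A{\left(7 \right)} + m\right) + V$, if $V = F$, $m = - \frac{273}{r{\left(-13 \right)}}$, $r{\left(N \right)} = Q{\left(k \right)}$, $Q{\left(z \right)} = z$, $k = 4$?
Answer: $- \frac{405}{4} \approx -101.25$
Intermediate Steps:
$r{\left(N \right)} = 4$
$F = -40$
$m = - \frac{273}{4} \approx -68.25$
$V = -40$
$\left(A{\left(7 \right)} + m\right) + V = \left(7 - \frac{273}{4}\right) - 40 = - \frac{245}{4} - 40 = - \frac{405}{4}$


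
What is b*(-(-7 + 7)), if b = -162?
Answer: 0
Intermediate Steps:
b*(-(-7 + 7)) = -(-162)*(-7 + 7) = -(-162)*0 = -162*0 = 0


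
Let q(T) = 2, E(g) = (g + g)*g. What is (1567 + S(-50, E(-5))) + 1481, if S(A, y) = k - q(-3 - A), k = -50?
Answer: 2996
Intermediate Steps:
E(g) = 2*g² (E(g) = (2*g)*g = 2*g²)
S(A, y) = -52 (S(A, y) = -50 - 1*2 = -50 - 2 = -52)
(1567 + S(-50, E(-5))) + 1481 = (1567 - 52) + 1481 = 1515 + 1481 = 2996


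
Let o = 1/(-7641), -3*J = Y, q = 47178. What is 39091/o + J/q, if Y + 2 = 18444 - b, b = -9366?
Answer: -21137701735781/70767 ≈ -2.9869e+8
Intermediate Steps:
Y = 27808 (Y = -2 + (18444 - 1*(-9366)) = -2 + (18444 + 9366) = -2 + 27810 = 27808)
J = -27808/3 (J = -⅓*27808 = -27808/3 ≈ -9269.3)
o = -1/7641 ≈ -0.00013087
39091/o + J/q = 39091/(-1/7641) - 27808/3/47178 = 39091*(-7641) - 27808/3*1/47178 = -298694331 - 13904/70767 = -21137701735781/70767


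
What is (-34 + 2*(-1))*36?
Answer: -1296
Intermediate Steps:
(-34 + 2*(-1))*36 = (-34 - 2)*36 = -36*36 = -1296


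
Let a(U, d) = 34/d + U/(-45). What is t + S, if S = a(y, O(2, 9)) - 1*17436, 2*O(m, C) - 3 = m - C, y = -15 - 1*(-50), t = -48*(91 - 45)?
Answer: -176956/9 ≈ -19662.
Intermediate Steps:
t = -2208 (t = -48*46 = -2208)
y = 35 (y = -15 + 50 = 35)
O(m, C) = 3/2 + m/2 - C/2 (O(m, C) = 3/2 + (m - C)/2 = 3/2 + (m/2 - C/2) = 3/2 + m/2 - C/2)
a(U, d) = 34/d - U/45 (a(U, d) = 34/d + U*(-1/45) = 34/d - U/45)
S = -157084/9 (S = (34/(3/2 + (½)*2 - ½*9) - 1/45*35) - 1*17436 = (34/(3/2 + 1 - 9/2) - 7/9) - 17436 = (34/(-2) - 7/9) - 17436 = (34*(-½) - 7/9) - 17436 = (-17 - 7/9) - 17436 = -160/9 - 17436 = -157084/9 ≈ -17454.)
t + S = -2208 - 157084/9 = -176956/9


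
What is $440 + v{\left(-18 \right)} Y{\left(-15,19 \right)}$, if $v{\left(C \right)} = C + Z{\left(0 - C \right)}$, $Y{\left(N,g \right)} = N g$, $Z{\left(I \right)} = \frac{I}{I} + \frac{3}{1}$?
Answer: $4430$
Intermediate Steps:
$Z{\left(I \right)} = 4$ ($Z{\left(I \right)} = 1 + 3 \cdot 1 = 1 + 3 = 4$)
$v{\left(C \right)} = 4 + C$ ($v{\left(C \right)} = C + 4 = 4 + C$)
$440 + v{\left(-18 \right)} Y{\left(-15,19 \right)} = 440 + \left(4 - 18\right) \left(\left(-15\right) 19\right) = 440 - -3990 = 440 + 3990 = 4430$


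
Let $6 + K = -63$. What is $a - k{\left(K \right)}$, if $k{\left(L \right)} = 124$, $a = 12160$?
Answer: $12036$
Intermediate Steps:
$K = -69$ ($K = -6 - 63 = -69$)
$a - k{\left(K \right)} = 12160 - 124 = 12036$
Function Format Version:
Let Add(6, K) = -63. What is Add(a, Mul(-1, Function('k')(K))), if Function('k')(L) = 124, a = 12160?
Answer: 12036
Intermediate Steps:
K = -69 (K = Add(-6, -63) = -69)
Add(a, Mul(-1, Function('k')(K))) = Add(12160, Mul(-1, 124)) = Add(12160, -124) = 12036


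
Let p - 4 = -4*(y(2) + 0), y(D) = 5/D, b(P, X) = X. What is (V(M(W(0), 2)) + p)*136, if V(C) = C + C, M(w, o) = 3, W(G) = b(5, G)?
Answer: 0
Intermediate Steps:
W(G) = G
p = -6 (p = 4 - 4*(5/2 + 0) = 4 - 4*5/2 = 4 - 10 = -6)
V(C) = 2*C
(V(M(W(0), 2)) + p)*136 = (2*3 - 6)*136 = (6 - 6)*136 = 0*136 = 0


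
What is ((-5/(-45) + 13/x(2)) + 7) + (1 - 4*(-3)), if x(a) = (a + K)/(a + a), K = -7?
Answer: 437/45 ≈ 9.7111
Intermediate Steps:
x(a) = (-7 + a)/(2*a) (x(a) = (a - 7)/(a + a) = (-7 + a)/((2*a)) = (-7 + a)*(1/(2*a)) = (-7 + a)/(2*a))
((-5/(-45) + 13/x(2)) + 7) + (1 - 4*(-3)) = ((-5/(-45) + 13/(((1/2)*(-7 + 2)/2))) + 7) + (1 - 4*(-3)) = ((-5*(-1/45) + 13/(((1/2)*(1/2)*(-5)))) + 7) + (1 + 12) = ((1/9 + 13/(-5/4)) + 7) + 13 = ((1/9 + 13*(-4/5)) + 7) + 13 = ((1/9 - 52/5) + 7) + 13 = (-463/45 + 7) + 13 = -148/45 + 13 = 437/45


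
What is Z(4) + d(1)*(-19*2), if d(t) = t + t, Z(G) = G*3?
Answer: -64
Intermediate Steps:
Z(G) = 3*G
d(t) = 2*t
Z(4) + d(1)*(-19*2) = 3*4 + (2*1)*(-19*2) = 12 + 2*(-38) = 12 - 76 = -64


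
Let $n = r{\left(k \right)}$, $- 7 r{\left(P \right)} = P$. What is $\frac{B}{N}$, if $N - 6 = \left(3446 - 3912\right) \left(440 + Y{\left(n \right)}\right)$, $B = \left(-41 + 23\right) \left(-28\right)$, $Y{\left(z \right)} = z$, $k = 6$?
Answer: $- \frac{1764}{716221} \approx -0.0024629$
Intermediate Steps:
$r{\left(P \right)} = - \frac{P}{7}$
$n = - \frac{6}{7}$ ($n = \left(- \frac{1}{7}\right) 6 = - \frac{6}{7} \approx -0.85714$)
$B = 504$ ($B = \left(-18\right) \left(-28\right) = 504$)
$N = - \frac{1432442}{7}$ ($N = 6 + \left(3446 - 3912\right) \left(440 - \frac{6}{7}\right) = 6 - \frac{1432484}{7} = - \frac{1432442}{7} \approx -2.0463 \cdot 10^{5}$)
$\frac{B}{N} = \frac{504}{- \frac{1432442}{7}} = 504 \left(- \frac{7}{1432442}\right) = - \frac{1764}{716221}$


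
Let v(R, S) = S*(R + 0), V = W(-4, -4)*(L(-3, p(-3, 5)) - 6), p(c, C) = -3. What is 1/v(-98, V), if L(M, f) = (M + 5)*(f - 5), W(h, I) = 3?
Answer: 1/6468 ≈ 0.00015461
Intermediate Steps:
L(M, f) = (-5 + f)*(5 + M) (L(M, f) = (5 + M)*(-5 + f) = (-5 + f)*(5 + M))
V = -66 (V = 3*((-25 - 5*(-3) + 5*(-3) - 3*(-3)) - 6) = 3*((-25 + 15 - 15 + 9) - 6) = 3*(-16 - 6) = 3*(-22) = -66)
v(R, S) = R*S (v(R, S) = S*R = R*S)
1/v(-98, V) = 1/(-98*(-66)) = 1/6468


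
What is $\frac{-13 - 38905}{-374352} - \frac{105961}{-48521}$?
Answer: $\frac{1888866025}{825633336} \approx 2.2878$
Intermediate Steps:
$\frac{-13 - 38905}{-374352} - \frac{105961}{-48521} = \left(-13 - 38905\right) \left(- \frac{1}{374352}\right) - - \frac{105961}{48521} = \left(-38918\right) \left(- \frac{1}{374352}\right) + \frac{105961}{48521} = \frac{1769}{17016} + \frac{105961}{48521} = \frac{1888866025}{825633336}$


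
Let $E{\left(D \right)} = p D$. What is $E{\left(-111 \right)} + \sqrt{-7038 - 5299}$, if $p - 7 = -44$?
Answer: $4107 + 13 i \sqrt{73} \approx 4107.0 + 111.07 i$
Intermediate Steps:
$p = -37$ ($p = 7 - 44 = -37$)
$E{\left(D \right)} = - 37 D$
$E{\left(-111 \right)} + \sqrt{-7038 - 5299} = \left(-37\right) \left(-111\right) + \sqrt{-7038 - 5299} = 4107 + \sqrt{-12337} = 4107 + 13 i \sqrt{73}$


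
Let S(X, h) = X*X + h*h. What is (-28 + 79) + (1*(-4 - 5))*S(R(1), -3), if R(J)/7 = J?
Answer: -471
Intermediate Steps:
R(J) = 7*J
S(X, h) = X² + h²
(-28 + 79) + (1*(-4 - 5))*S(R(1), -3) = (-28 + 79) + (1*(-4 - 5))*((7*1)² + (-3)²) = 51 + (1*(-9))*(7² + 9) = 51 - 9*(49 + 9) = 51 - 9*58 = 51 - 522 = -471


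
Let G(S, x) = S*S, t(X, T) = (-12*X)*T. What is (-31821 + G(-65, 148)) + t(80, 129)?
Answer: -151436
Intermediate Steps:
t(X, T) = -12*T*X
G(S, x) = S²
(-31821 + G(-65, 148)) + t(80, 129) = (-31821 + (-65)²) - 12*129*80 = (-31821 + 4225) - 123840 = -27596 - 123840 = -151436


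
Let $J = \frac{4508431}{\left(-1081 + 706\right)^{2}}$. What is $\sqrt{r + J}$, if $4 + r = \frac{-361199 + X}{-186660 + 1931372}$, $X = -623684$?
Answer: $\frac{\sqrt{13492027989994}}{700500} \approx 5.2436$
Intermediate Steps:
$r = - \frac{7963731}{1744712}$ ($r = -4 + \frac{-361199 - 623684}{-186660 + 1931372} = -4 - \frac{984883}{1744712} = - \frac{7963731}{1744712} \approx -4.5645$)
$J = \frac{4508431}{140625}$ ($J = \frac{4508431}{\left(-375\right)^{2}} = \frac{4508431}{140625} \approx 32.06$)
$\sqrt{r + J} = \sqrt{- \frac{7963731}{1744712} + \frac{4508431}{140625}} = \sqrt{\frac{6746013994997}{245350125000}} = \frac{\sqrt{13492027989994}}{700500}$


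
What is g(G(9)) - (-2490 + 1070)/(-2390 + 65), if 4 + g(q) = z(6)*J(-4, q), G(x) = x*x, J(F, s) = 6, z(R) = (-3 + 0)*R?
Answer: -52364/465 ≈ -112.61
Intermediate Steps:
z(R) = -3*R
G(x) = x**2
g(q) = -112 (g(q) = -4 - 3*6*6 = -4 - 18*6 = -4 - 108 = -112)
g(G(9)) - (-2490 + 1070)/(-2390 + 65) = -112 - (-2490 + 1070)/(-2390 + 65) = -112 - (-1420)/(-2325) = -112 - (-1420)*(-1)/2325 = -112 - 1*284/465 = -112 - 284/465 = -52364/465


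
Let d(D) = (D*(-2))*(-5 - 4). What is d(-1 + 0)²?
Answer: 324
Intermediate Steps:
d(D) = 18*D (d(D) = -2*D*(-9) = 18*D)
d(-1 + 0)² = (18*(-1 + 0))² = (18*(-1))² = (-18)² = 324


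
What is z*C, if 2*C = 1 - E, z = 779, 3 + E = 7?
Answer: -2337/2 ≈ -1168.5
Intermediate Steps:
E = 4 (E = -3 + 7 = 4)
C = -3/2 (C = (1 - 1*4)/2 = (1 - 4)/2 = (1/2)*(-3) = -3/2 ≈ -1.5000)
z*C = 779*(-3/2) = -2337/2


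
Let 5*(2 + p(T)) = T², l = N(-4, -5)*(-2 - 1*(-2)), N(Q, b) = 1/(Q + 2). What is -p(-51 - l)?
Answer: -2591/5 ≈ -518.20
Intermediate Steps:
N(Q, b) = 1/(2 + Q)
l = 0 (l = (-2 - 1*(-2))/(2 - 4) = (-2 + 2)/(-2) = -½*0 = 0)
p(T) = -2 + T²/5
-p(-51 - l) = -(-2 + (-51 - 1*0)²/5) = -(-2 + (-51 + 0)²/5) = -(-2 + (⅕)*(-51)²) = -(-2 + (⅕)*2601) = -(-2 + 2601/5) = -1*2591/5 = -2591/5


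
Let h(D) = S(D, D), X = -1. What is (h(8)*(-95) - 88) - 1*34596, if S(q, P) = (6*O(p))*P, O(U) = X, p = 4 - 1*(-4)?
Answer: -30124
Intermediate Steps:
p = 8 (p = 4 + 4 = 8)
O(U) = -1
S(q, P) = -6*P (S(q, P) = (6*(-1))*P = -6*P)
h(D) = -6*D
(h(8)*(-95) - 88) - 1*34596 = (-6*8*(-95) - 88) - 1*34596 = (-48*(-95) - 88) - 34596 = (4560 - 88) - 34596 = 4472 - 34596 = -30124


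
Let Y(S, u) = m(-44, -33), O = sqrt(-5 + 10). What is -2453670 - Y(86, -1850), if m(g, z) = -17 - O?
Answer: -2453653 + sqrt(5) ≈ -2.4537e+6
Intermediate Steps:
O = sqrt(5) ≈ 2.2361
m(g, z) = -17 - sqrt(5)
Y(S, u) = -17 - sqrt(5)
-2453670 - Y(86, -1850) = -2453670 - (-17 - sqrt(5)) = -2453670 + (17 + sqrt(5)) = -2453653 + sqrt(5)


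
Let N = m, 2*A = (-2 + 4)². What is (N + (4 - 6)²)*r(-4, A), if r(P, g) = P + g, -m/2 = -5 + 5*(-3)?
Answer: -88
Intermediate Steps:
A = 2 (A = (-2 + 4)²/2 = (½)*2² = (½)*4 = 2)
m = 40 (m = -2*(-5 + 5*(-3)) = -2*(-5 - 15) = -2*(-20) = 40)
N = 40
(N + (4 - 6)²)*r(-4, A) = (40 + (4 - 6)²)*(-4 + 2) = (40 + (-2)²)*(-2) = (40 + 4)*(-2) = 44*(-2) = -88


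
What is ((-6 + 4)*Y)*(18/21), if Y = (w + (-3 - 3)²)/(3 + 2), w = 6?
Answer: -72/5 ≈ -14.400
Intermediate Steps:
Y = 42/5 (Y = (6 + (-3 - 3)²)/(3 + 2) = (6 + (-6)²)/5 = (6 + 36)*(⅕) = 42*(⅕) = 42/5 ≈ 8.4000)
((-6 + 4)*Y)*(18/21) = ((-6 + 4)*(42/5))*(18/21) = (-2*42/5)*(18*(1/21)) = -84/5*6/7 = -72/5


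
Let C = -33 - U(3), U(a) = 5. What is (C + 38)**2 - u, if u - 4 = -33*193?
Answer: 6365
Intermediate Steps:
u = -6365 (u = 4 - 33*193 = 4 - 6369 = -6365)
C = -38 (C = -33 - 1*5 = -33 - 5 = -38)
(C + 38)**2 - u = (-38 + 38)**2 - 1*(-6365) = 0**2 + 6365 = 0 + 6365 = 6365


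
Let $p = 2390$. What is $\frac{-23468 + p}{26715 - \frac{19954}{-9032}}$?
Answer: $- \frac{95188248}{120654917} \approx -0.78893$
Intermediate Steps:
$\frac{-23468 + p}{26715 - \frac{19954}{-9032}} = \frac{-23468 + 2390}{26715 - \frac{19954}{-9032}} = - \frac{21078}{26715 - - \frac{9977}{4516}} = - \frac{21078}{26715 + \frac{9977}{4516}} = - \frac{21078}{\frac{120654917}{4516}} = \left(-21078\right) \frac{4516}{120654917} = - \frac{95188248}{120654917}$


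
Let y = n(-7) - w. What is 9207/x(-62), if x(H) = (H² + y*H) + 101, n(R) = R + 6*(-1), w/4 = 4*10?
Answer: 9207/14671 ≈ 0.62756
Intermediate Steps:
w = 160 (w = 4*(4*10) = 4*40 = 160)
n(R) = -6 + R (n(R) = R - 6 = -6 + R)
y = -173 (y = (-6 - 7) - 1*160 = -13 - 160 = -173)
x(H) = 101 + H² - 173*H (x(H) = (H² - 173*H) + 101 = 101 + H² - 173*H)
9207/x(-62) = 9207/(101 + (-62)² - 173*(-62)) = 9207/(101 + 3844 + 10726) = 9207/14671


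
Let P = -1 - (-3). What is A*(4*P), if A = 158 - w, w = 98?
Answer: 480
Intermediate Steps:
A = 60 (A = 158 - 1*98 = 158 - 98 = 60)
P = 2 (P = -1 - 3*(-1) = -1 + 3 = 2)
A*(4*P) = 60*(4*2) = 60*8 = 480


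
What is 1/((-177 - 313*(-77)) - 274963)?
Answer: -1/251039 ≈ -3.9834e-6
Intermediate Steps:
1/((-177 - 313*(-77)) - 274963) = 1/((-177 + 24101) - 274963) = 1/(23924 - 274963) = 1/(-251039) = -1/251039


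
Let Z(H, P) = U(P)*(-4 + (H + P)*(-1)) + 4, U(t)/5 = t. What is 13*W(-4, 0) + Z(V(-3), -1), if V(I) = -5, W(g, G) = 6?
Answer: 72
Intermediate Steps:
U(t) = 5*t
Z(H, P) = 4 + 5*P*(-4 - H - P) (Z(H, P) = (5*P)*(-4 + (H + P)*(-1)) + 4 = (5*P)*(-4 + (-H - P)) + 4 = (5*P)*(-4 - H - P) + 4 = 5*P*(-4 - H - P) + 4 = 4 + 5*P*(-4 - H - P))
13*W(-4, 0) + Z(V(-3), -1) = 13*6 + (4 - 20*(-1) - 5*(-1)**2 - 5*(-5)*(-1)) = 78 + (4 + 20 - 5*1 - 25) = 78 + (4 + 20 - 5 - 25) = 78 - 6 = 72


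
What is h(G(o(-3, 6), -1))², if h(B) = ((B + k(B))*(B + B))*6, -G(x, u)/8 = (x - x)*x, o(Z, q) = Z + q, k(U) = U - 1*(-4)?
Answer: 0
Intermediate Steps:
k(U) = 4 + U (k(U) = U + 4 = 4 + U)
G(x, u) = 0 (G(x, u) = -8*(x - x)*x = -0*x = -8*0 = 0)
h(B) = 12*B*(4 + 2*B) (h(B) = ((B + (4 + B))*(B + B))*6 = ((4 + 2*B)*(2*B))*6 = (2*B*(4 + 2*B))*6 = 12*B*(4 + 2*B))
h(G(o(-3, 6), -1))² = (24*0*(2 + 0))² = (24*0*2)² = 0² = 0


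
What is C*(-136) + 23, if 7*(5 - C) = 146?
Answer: 15257/7 ≈ 2179.6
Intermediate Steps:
C = -111/7 (C = 5 - 1/7*146 = 5 - 146/7 = -111/7 ≈ -15.857)
C*(-136) + 23 = -111/7*(-136) + 23 = 15096/7 + 23 = 15257/7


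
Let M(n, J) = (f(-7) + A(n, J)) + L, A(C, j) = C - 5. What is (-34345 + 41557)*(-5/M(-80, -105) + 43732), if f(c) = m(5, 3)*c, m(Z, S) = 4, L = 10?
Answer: 32485740012/103 ≈ 3.1540e+8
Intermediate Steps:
A(C, j) = -5 + C
f(c) = 4*c
M(n, J) = -23 + n (M(n, J) = (4*(-7) + (-5 + n)) + 10 = (-28 + (-5 + n)) + 10 = (-33 + n) + 10 = -23 + n)
(-34345 + 41557)*(-5/M(-80, -105) + 43732) = (-34345 + 41557)*(-5/(-23 - 80) + 43732) = 7212*(-5/(-103) + 43732) = 7212*(-1/103*(-5) + 43732) = 7212*(5/103 + 43732) = 7212*(4504401/103) = 32485740012/103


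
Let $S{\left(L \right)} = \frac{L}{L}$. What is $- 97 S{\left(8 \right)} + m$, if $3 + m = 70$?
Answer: $-30$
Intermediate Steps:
$m = 67$ ($m = -3 + 70 = 67$)
$S{\left(L \right)} = 1$
$- 97 S{\left(8 \right)} + m = \left(-97\right) 1 + 67 = -97 + 67 = -30$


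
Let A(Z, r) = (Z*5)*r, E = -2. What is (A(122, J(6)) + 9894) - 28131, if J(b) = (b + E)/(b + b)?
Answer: -54101/3 ≈ -18034.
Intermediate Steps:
J(b) = (-2 + b)/(2*b) (J(b) = (b - 2)/(b + b) = (-2 + b)/((2*b)) = (-2 + b)*(1/(2*b)) = (-2 + b)/(2*b))
A(Z, r) = 5*Z*r (A(Z, r) = (5*Z)*r = 5*Z*r)
(A(122, J(6)) + 9894) - 28131 = (5*122*((1/2)*(-2 + 6)/6) + 9894) - 28131 = (5*122*((1/2)*(1/6)*4) + 9894) - 28131 = (5*122*(1/3) + 9894) - 28131 = (610/3 + 9894) - 28131 = 30292/3 - 28131 = -54101/3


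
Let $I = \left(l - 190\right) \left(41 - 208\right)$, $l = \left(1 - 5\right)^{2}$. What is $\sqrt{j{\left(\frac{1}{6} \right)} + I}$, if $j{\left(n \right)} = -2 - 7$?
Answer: $\sqrt{29049} \approx 170.44$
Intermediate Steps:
$l = 16$ ($l = \left(-4\right)^{2} = 16$)
$j{\left(n \right)} = -9$
$I = 29058$ ($I = \left(16 - 190\right) \left(41 - 208\right) = \left(-174\right) \left(-167\right) = 29058$)
$\sqrt{j{\left(\frac{1}{6} \right)} + I} = \sqrt{-9 + 29058} = \sqrt{29049}$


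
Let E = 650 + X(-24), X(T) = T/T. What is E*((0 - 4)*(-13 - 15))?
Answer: 72912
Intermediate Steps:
X(T) = 1
E = 651 (E = 650 + 1 = 651)
E*((0 - 4)*(-13 - 15)) = 651*((0 - 4)*(-13 - 15)) = 651*(-4*(-28)) = 651*112 = 72912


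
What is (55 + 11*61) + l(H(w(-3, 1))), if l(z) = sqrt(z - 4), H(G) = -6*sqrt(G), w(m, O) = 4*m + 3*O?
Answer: 726 + sqrt(-4 - 18*I) ≈ 728.69 - 3.3496*I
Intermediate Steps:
w(m, O) = 3*O + 4*m
l(z) = sqrt(-4 + z)
(55 + 11*61) + l(H(w(-3, 1))) = (55 + 11*61) + sqrt(-4 - 6*sqrt(3*1 + 4*(-3))) = (55 + 671) + sqrt(-4 - 6*sqrt(3 - 12)) = 726 + sqrt(-4 - 18*I)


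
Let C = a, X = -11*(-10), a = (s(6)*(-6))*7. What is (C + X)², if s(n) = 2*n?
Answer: 155236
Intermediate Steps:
a = -504 (a = ((2*6)*(-6))*7 = (12*(-6))*7 = -72*7 = -504)
X = 110
C = -504
(C + X)² = (-504 + 110)² = (-394)² = 155236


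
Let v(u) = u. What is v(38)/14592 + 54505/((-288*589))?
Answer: -216253/678528 ≈ -0.31871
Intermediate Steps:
v(38)/14592 + 54505/((-288*589)) = 38/14592 + 54505/((-288*589)) = 38*(1/14592) + 54505/(-169632) = 1/384 + 54505*(-1/169632) = 1/384 - 54505/169632 = -216253/678528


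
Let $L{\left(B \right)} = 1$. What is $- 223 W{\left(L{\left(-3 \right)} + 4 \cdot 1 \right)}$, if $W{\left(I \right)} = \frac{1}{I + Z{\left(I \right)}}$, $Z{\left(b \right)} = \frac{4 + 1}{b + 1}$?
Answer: $- \frac{1338}{35} \approx -38.229$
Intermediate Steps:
$Z{\left(b \right)} = \frac{5}{1 + b}$
$W{\left(I \right)} = \frac{1}{I + \frac{5}{1 + I}}$
$- 223 W{\left(L{\left(-3 \right)} + 4 \cdot 1 \right)} = - 223 \frac{1 + \left(1 + 4 \cdot 1\right)}{5 + \left(1 + 4 \cdot 1\right) \left(1 + \left(1 + 4 \cdot 1\right)\right)} = - 223 \frac{1 + \left(1 + 4\right)}{5 + \left(1 + 4\right) \left(1 + \left(1 + 4\right)\right)} = - 223 \frac{1 + 5}{5 + 5 \left(1 + 5\right)} = - 223 \frac{1}{5 + 5 \cdot 6} \cdot 6 = - 223 \frac{1}{5 + 30} \cdot 6 = - 223 \cdot \frac{1}{35} \cdot 6 = \left(-223\right) \frac{6}{35} = - \frac{1338}{35}$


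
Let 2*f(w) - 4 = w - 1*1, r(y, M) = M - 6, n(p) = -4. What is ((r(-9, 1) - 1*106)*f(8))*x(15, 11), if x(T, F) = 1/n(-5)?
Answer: 1221/8 ≈ 152.63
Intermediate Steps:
r(y, M) = -6 + M (r(y, M) = M - 1*6 = M - 6 = -6 + M)
x(T, F) = -¼ (x(T, F) = 1/(-4) = -¼)
f(w) = 3/2 + w/2 (f(w) = 2 + (w - 1*1)/2 = 2 + (w - 1)/2 = 2 + (-1 + w)/2 = 2 + (-½ + w/2) = 3/2 + w/2)
((r(-9, 1) - 1*106)*f(8))*x(15, 11) = (((-6 + 1) - 1*106)*(3/2 + (½)*8))*(-¼) = ((-5 - 106)*(3/2 + 4))*(-¼) = -111*11/2*(-¼) = -1221/2*(-¼) = 1221/8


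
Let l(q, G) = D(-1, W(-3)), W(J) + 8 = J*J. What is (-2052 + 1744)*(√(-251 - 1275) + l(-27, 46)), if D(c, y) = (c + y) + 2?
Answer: -616 - 308*I*√1526 ≈ -616.0 - 12032.0*I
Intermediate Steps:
W(J) = -8 + J² (W(J) = -8 + J*J = -8 + J²)
D(c, y) = 2 + c + y
l(q, G) = 2 (l(q, G) = 2 - 1 + (-8 + (-3)²) = 2 - 1 + (-8 + 9) = 2 - 1 + 1 = 2)
(-2052 + 1744)*(√(-251 - 1275) + l(-27, 46)) = (-2052 + 1744)*(√(-251 - 1275) + 2) = -308*(√(-1526) + 2) = -308*(I*√1526 + 2) = -308*(2 + I*√1526) = -616 - 308*I*√1526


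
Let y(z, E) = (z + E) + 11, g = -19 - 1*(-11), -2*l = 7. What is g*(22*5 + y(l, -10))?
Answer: -860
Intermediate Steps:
l = -7/2 (l = -1/2*7 = -7/2 ≈ -3.5000)
g = -8 (g = -19 + 11 = -8)
y(z, E) = 11 + E + z (y(z, E) = (E + z) + 11 = 11 + E + z)
g*(22*5 + y(l, -10)) = -8*(22*5 + (11 - 10 - 7/2)) = -8*(110 - 5/2) = -8*215/2 = -860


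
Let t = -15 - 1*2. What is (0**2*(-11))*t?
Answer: 0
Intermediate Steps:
t = -17 (t = -15 - 2 = -17)
(0**2*(-11))*t = (0**2*(-11))*(-17) = (0*(-11))*(-17) = 0*(-17) = 0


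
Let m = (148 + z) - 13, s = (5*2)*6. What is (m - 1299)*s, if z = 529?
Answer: -38100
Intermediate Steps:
s = 60 (s = 10*6 = 60)
m = 664 (m = (148 + 529) - 13 = 677 - 13 = 664)
(m - 1299)*s = (664 - 1299)*60 = -635*60 = -38100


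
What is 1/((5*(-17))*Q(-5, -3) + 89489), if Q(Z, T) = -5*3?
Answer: 1/90764 ≈ 1.1018e-5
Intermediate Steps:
Q(Z, T) = -15
1/((5*(-17))*Q(-5, -3) + 89489) = 1/((5*(-17))*(-15) + 89489) = 1/(-85*(-15) + 89489) = 1/(1275 + 89489) = 1/90764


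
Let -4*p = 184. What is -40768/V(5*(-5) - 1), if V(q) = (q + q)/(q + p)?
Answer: -56448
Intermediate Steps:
p = -46 (p = -¼*184 = -46)
V(q) = 2*q/(-46 + q) (V(q) = (q + q)/(q - 46) = (2*q)/(-46 + q) = 2*q/(-46 + q))
-40768/V(5*(-5) - 1) = -40768*(-46 + (5*(-5) - 1))/(2*(5*(-5) - 1)) = -40768*(-46 + (-25 - 1))/(2*(-25 - 1)) = -40768/(2*(-26)/(-46 - 26)) = -40768/(2*(-26)/(-72)) = -40768/(2*(-26)*(-1/72)) = -40768/13/18 = -40768*18/13 = -56448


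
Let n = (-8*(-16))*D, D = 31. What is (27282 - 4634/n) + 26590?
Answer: 106879731/1984 ≈ 53871.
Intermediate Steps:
n = 3968 (n = -8*(-16)*31 = 128*31 = 3968)
(27282 - 4634/n) + 26590 = (27282 - 4634/3968) + 26590 = (27282 - 4634*1/3968) + 26590 = (27282 - 2317/1984) + 26590 = 54125171/1984 + 26590 = 106879731/1984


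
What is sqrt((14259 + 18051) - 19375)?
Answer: sqrt(12935) ≈ 113.73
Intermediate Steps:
sqrt((14259 + 18051) - 19375) = sqrt(32310 - 19375) = sqrt(12935)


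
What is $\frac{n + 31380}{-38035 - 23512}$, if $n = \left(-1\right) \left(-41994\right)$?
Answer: $- \frac{73374}{61547} \approx -1.1922$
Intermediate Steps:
$n = 41994$
$\frac{n + 31380}{-38035 - 23512} = \frac{41994 + 31380}{-38035 - 23512} = \frac{73374}{-61547} = 73374 \left(- \frac{1}{61547}\right) = - \frac{73374}{61547}$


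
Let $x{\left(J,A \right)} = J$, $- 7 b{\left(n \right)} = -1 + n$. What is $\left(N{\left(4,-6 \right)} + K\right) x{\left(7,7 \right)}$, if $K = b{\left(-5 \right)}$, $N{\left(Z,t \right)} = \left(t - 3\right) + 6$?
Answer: $-15$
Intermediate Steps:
$b{\left(n \right)} = \frac{1}{7} - \frac{n}{7}$ ($b{\left(n \right)} = - \frac{-1 + n}{7} = \frac{1}{7} - \frac{n}{7}$)
$N{\left(Z,t \right)} = 3 + t$ ($N{\left(Z,t \right)} = \left(-3 + t\right) + 6 = 3 + t$)
$K = \frac{6}{7}$ ($K = \frac{1}{7} - - \frac{5}{7} = \frac{1}{7} + \frac{5}{7} = \frac{6}{7} \approx 0.85714$)
$\left(N{\left(4,-6 \right)} + K\right) x{\left(7,7 \right)} = \left(\left(3 - 6\right) + \frac{6}{7}\right) 7 = \left(-3 + \frac{6}{7}\right) 7 = \left(- \frac{15}{7}\right) 7 = -15$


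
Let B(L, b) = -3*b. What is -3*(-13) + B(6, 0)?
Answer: 39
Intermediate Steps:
-3*(-13) + B(6, 0) = -3*(-13) - 3*0 = 39 + 0 = 39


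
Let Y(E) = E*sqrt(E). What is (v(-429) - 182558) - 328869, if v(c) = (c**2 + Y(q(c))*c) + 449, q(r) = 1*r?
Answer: -326937 + 184041*I*sqrt(429) ≈ -3.2694e+5 + 3.8119e+6*I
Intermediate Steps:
q(r) = r
Y(E) = E**(3/2)
v(c) = 449 + c**2 + c**(5/2) (v(c) = (c**2 + c**(3/2)*c) + 449 = (c**2 + c**(5/2)) + 449 = 449 + c**2 + c**(5/2))
(v(-429) - 182558) - 328869 = ((449 + (-429)**2 + (-429)**(5/2)) - 182558) - 328869 = ((449 + 184041 + 184041*I*sqrt(429)) - 182558) - 328869 = ((184490 + 184041*I*sqrt(429)) - 182558) - 328869 = (1932 + 184041*I*sqrt(429)) - 328869 = -326937 + 184041*I*sqrt(429)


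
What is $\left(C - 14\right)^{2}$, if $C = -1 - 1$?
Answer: $256$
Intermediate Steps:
$C = -2$
$\left(C - 14\right)^{2} = \left(-2 - 14\right)^{2} = \left(-16\right)^{2} = 256$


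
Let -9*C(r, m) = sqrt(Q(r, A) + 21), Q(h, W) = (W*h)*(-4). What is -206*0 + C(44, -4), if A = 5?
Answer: -I*sqrt(859)/9 ≈ -3.2565*I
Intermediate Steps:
Q(h, W) = -4*W*h
C(r, m) = -sqrt(21 - 20*r)/9 (C(r, m) = -sqrt(-4*5*r + 21)/9 = -sqrt(-20*r + 21)/9 = -sqrt(21 - 20*r)/9)
-206*0 + C(44, -4) = -206*0 - sqrt(21 - 20*44)/9 = 0 - sqrt(21 - 880)/9 = 0 - I*sqrt(859)/9 = -I*sqrt(859)/9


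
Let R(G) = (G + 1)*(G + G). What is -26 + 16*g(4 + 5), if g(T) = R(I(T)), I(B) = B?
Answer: 2854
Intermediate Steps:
R(G) = 2*G*(1 + G) (R(G) = (1 + G)*(2*G) = 2*G*(1 + G))
g(T) = 2*T*(1 + T)
-26 + 16*g(4 + 5) = -26 + 16*(2*(4 + 5)*(1 + (4 + 5))) = -26 + 16*(2*9*(1 + 9)) = -26 + 16*(2*9*10) = -26 + 16*180 = -26 + 2880 = 2854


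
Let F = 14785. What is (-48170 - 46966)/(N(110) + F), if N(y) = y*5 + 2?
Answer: -95136/15337 ≈ -6.2030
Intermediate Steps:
N(y) = 2 + 5*y (N(y) = 5*y + 2 = 2 + 5*y)
(-48170 - 46966)/(N(110) + F) = (-48170 - 46966)/((2 + 5*110) + 14785) = -95136/((2 + 550) + 14785) = -95136/(552 + 14785) = -95136/15337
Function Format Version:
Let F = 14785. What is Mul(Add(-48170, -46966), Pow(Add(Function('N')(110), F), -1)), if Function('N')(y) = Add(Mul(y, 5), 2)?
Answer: Rational(-95136, 15337) ≈ -6.2030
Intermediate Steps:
Function('N')(y) = Add(2, Mul(5, y)) (Function('N')(y) = Add(Mul(5, y), 2) = Add(2, Mul(5, y)))
Mul(Add(-48170, -46966), Pow(Add(Function('N')(110), F), -1)) = Mul(Add(-48170, -46966), Pow(Add(Add(2, Mul(5, 110)), 14785), -1)) = Mul(-95136, Pow(Add(Add(2, 550), 14785), -1)) = Mul(-95136, Pow(Add(552, 14785), -1)) = Mul(-95136, Pow(15337, -1)) = Mul(-95136, Rational(1, 15337)) = Rational(-95136, 15337)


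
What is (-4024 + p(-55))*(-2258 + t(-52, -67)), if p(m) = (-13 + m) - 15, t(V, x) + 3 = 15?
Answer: 9224322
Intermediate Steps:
t(V, x) = 12 (t(V, x) = -3 + 15 = 12)
p(m) = -28 + m
(-4024 + p(-55))*(-2258 + t(-52, -67)) = (-4024 + (-28 - 55))*(-2258 + 12) = (-4024 - 83)*(-2246) = -4107*(-2246) = 9224322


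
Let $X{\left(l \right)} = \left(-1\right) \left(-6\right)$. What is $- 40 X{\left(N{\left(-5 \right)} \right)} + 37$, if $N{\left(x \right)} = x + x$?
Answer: $-203$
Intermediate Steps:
$N{\left(x \right)} = 2 x$
$X{\left(l \right)} = 6$
$- 40 X{\left(N{\left(-5 \right)} \right)} + 37 = \left(-40\right) 6 + 37 = -240 + 37 = -203$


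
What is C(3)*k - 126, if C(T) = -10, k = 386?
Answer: -3986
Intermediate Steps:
C(3)*k - 126 = -10*386 - 126 = -3860 - 126 = -3986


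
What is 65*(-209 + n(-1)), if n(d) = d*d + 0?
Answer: -13520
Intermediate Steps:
n(d) = d² (n(d) = d² + 0 = d²)
65*(-209 + n(-1)) = 65*(-209 + (-1)²) = 65*(-209 + 1) = 65*(-208) = -13520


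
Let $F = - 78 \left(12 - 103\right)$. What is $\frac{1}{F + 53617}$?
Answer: $\frac{1}{60715} \approx 1.647 \cdot 10^{-5}$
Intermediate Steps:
$F = 7098$ ($F = \left(-78\right) \left(-91\right) = 7098$)
$\frac{1}{F + 53617} = \frac{1}{7098 + 53617} = \frac{1}{60715}$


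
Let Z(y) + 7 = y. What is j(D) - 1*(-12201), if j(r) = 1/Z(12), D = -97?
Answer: 61006/5 ≈ 12201.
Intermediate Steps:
Z(y) = -7 + y
j(r) = 1/5 (j(r) = 1/(-7 + 12) = 1/5)
j(D) - 1*(-12201) = 1/5 - 1*(-12201) = 1/5 + 12201 = 61006/5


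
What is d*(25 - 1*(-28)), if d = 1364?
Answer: 72292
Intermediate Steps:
d*(25 - 1*(-28)) = 1364*(25 - 1*(-28)) = 1364*(25 + 28) = 1364*53 = 72292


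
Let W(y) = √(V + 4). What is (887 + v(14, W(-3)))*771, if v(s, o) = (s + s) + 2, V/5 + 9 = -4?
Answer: 707007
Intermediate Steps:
V = -65 (V = -45 + 5*(-4) = -45 - 20 = -65)
W(y) = I*√61 (W(y) = √(-65 + 4) = √(-61) = I*√61)
v(s, o) = 2 + 2*s (v(s, o) = 2*s + 2 = 2 + 2*s)
(887 + v(14, W(-3)))*771 = (887 + (2 + 2*14))*771 = (887 + (2 + 28))*771 = (887 + 30)*771 = 917*771 = 707007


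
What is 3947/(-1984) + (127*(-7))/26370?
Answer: -52923083/26159040 ≈ -2.0231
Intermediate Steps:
3947/(-1984) + (127*(-7))/26370 = 3947*(-1/1984) - 889*1/26370 = -3947/1984 - 889/26370 = -52923083/26159040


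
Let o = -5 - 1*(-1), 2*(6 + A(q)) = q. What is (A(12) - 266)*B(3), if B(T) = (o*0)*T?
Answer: 0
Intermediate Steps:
A(q) = -6 + q/2
o = -4 (o = -5 + 1 = -4)
B(T) = 0 (B(T) = (-4*0)*T = 0*T = 0)
(A(12) - 266)*B(3) = ((-6 + (1/2)*12) - 266)*0 = ((-6 + 6) - 266)*0 = (0 - 266)*0 = -266*0 = 0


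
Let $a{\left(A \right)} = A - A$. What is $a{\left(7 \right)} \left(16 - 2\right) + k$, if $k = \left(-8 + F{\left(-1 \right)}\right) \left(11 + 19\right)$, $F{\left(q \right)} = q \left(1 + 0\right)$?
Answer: $-270$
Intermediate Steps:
$F{\left(q \right)} = q$ ($F{\left(q \right)} = q 1 = q$)
$k = -270$ ($k = \left(-8 - 1\right) \left(11 + 19\right) = \left(-9\right) 30 = -270$)
$a{\left(A \right)} = 0$
$a{\left(7 \right)} \left(16 - 2\right) + k = 0 \left(16 - 2\right) - 270 = 0 \cdot 14 - 270 = 0 - 270 = -270$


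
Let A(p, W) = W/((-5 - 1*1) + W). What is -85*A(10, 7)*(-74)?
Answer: 44030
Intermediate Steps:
A(p, W) = W/(-6 + W) (A(p, W) = W/((-5 - 1) + W) = W/(-6 + W))
-85*A(10, 7)*(-74) = -595/(-6 + 7)*(-74) = -595/1*(-74) = -595*(-74) = 44030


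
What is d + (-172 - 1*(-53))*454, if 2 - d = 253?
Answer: -54277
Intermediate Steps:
d = -251 (d = 2 - 1*253 = 2 - 253 = -251)
d + (-172 - 1*(-53))*454 = -251 + (-172 - 1*(-53))*454 = -251 + (-172 + 53)*454 = -251 - 119*454 = -251 - 54026 = -54277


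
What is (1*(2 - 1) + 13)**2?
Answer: 196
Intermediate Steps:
(1*(2 - 1) + 13)**2 = (1*1 + 13)**2 = (1 + 13)**2 = 14**2 = 196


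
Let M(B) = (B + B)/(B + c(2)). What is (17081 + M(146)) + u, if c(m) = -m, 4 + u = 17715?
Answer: 1252585/36 ≈ 34794.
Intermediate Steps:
u = 17711 (u = -4 + 17715 = 17711)
M(B) = 2*B/(-2 + B) (M(B) = (B + B)/(B - 1*2) = (2*B)/(B - 2) = (2*B)/(-2 + B) = 2*B/(-2 + B))
(17081 + M(146)) + u = (17081 + 2*146/(-2 + 146)) + 17711 = (17081 + 2*146/144) + 17711 = (17081 + 2*146*(1/144)) + 17711 = (17081 + 73/36) + 17711 = 614989/36 + 17711 = 1252585/36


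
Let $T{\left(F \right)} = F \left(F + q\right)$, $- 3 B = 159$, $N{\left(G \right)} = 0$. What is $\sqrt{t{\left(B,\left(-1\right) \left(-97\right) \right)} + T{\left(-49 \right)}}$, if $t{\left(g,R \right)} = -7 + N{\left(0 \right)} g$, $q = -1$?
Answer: $\sqrt{2443} \approx 49.427$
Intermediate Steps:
$B = -53$ ($B = \left(- \frac{1}{3}\right) 159 = -53$)
$T{\left(F \right)} = F \left(-1 + F\right)$ ($T{\left(F \right)} = F \left(F - 1\right) = F \left(-1 + F\right)$)
$t{\left(g,R \right)} = -7$ ($t{\left(g,R \right)} = -7 + 0 g = -7 + 0 = -7$)
$\sqrt{t{\left(B,\left(-1\right) \left(-97\right) \right)} + T{\left(-49 \right)}} = \sqrt{-7 - 49 \left(-1 - 49\right)} = \sqrt{-7 - -2450} = \sqrt{-7 + 2450} = \sqrt{2443}$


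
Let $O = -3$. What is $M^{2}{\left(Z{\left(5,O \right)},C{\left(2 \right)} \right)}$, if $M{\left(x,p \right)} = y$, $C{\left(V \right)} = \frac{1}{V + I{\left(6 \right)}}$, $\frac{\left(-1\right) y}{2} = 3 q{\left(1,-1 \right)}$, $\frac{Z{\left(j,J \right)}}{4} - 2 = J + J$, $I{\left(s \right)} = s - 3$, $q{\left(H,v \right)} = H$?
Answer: $36$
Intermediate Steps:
$I{\left(s \right)} = -3 + s$
$Z{\left(j,J \right)} = 8 + 8 J$ ($Z{\left(j,J \right)} = 8 + 4 \left(J + J\right) = 8 + 4 \cdot 2 J = 8 + 8 J$)
$y = -6$ ($y = - 2 \cdot 3 \cdot 1 = \left(-2\right) 3 = -6$)
$C{\left(V \right)} = \frac{1}{3 + V}$ ($C{\left(V \right)} = \frac{1}{V + \left(-3 + 6\right)} = \frac{1}{V + 3} = \frac{1}{3 + V}$)
$M{\left(x,p \right)} = -6$
$M^{2}{\left(Z{\left(5,O \right)},C{\left(2 \right)} \right)} = \left(-6\right)^{2} = 36$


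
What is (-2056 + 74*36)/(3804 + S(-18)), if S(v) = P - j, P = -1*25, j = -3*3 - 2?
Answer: 304/1895 ≈ 0.16042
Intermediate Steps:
j = -11 (j = -9 - 2 = -11)
P = -25
S(v) = -14 (S(v) = -25 - 1*(-11) = -25 + 11 = -14)
(-2056 + 74*36)/(3804 + S(-18)) = (-2056 + 74*36)/(3804 - 14) = (-2056 + 2664)/3790 = 608*(1/3790) = 304/1895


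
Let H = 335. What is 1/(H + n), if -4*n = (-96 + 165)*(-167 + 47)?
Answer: 1/2405 ≈ 0.00041580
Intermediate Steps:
n = 2070 (n = -(-96 + 165)*(-167 + 47)/4 = -69*(-120)/4 = -¼*(-8280) = 2070)
1/(H + n) = 1/(335 + 2070) = 1/2405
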